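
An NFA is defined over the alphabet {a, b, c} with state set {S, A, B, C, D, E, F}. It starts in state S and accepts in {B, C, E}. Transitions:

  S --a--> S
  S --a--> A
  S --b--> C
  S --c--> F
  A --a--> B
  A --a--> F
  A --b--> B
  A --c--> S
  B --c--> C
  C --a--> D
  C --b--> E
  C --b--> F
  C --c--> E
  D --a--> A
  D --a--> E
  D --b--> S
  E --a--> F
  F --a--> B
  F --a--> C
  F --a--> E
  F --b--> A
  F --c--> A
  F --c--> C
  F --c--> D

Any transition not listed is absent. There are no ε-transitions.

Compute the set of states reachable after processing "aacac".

{S, A, C, D, E, F}

Start in {S}.
Read 'a': S→{S, A}; now {S, A}.
Read 'a': S→{S, A}, A→{B, F}; now {S, A, B, F}.
Read 'c': S→{F}, A→{S}, B→{C}, F→{A, C, D}; now {S, A, C, D, F}.
Read 'a': S→{S, A}, A→{B, F}, C→{D}, D→{A, E}, F→{B, C, E}; now {S, A, B, C, D, E, F}.
Read 'c': S→{F}, A→{S}, B→{C}, C→{E}, D→∅, E→∅, F→{A, C, D}; now {S, A, C, D, E, F}.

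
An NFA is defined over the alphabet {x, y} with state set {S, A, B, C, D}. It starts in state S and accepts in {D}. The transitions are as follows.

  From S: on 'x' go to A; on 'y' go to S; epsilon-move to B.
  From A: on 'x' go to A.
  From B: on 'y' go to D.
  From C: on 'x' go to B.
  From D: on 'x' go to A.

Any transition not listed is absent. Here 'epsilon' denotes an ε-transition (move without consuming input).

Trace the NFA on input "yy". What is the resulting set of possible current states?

Start: ε-closure({S}) = {S, B}.
Read 'y': S→{S}, B→{D}; union {S, D}; ε-closure = {S, B, D}.
Read 'y': S→{S}, B→{D}, D→∅; union {S, D}; ε-closure = {S, B, D}.

{S, B, D}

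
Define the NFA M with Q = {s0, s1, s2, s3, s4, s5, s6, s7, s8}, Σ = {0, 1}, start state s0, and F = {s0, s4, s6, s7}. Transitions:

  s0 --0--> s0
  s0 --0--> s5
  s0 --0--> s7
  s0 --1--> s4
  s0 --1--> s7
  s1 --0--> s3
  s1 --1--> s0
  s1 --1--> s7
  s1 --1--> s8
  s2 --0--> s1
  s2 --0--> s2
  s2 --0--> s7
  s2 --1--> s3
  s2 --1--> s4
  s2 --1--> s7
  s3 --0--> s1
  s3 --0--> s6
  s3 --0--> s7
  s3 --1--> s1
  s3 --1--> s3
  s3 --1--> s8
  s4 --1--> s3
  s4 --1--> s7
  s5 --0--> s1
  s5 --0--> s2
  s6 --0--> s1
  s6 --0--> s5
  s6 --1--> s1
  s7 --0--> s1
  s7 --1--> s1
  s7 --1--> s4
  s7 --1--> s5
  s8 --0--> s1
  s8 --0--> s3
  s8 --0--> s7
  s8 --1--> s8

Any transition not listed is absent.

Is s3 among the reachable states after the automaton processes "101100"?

Start in {s0}.
Read '1': s0→{s4, s7}; now {s4, s7}.
Read '0': s4→∅, s7→{s1}; now {s1}.
Read '1': s1→{s0, s7, s8}; now {s0, s7, s8}.
Read '1': s0→{s4, s7}, s7→{s1, s4, s5}, s8→{s8}; now {s1, s4, s5, s7, s8}.
Read '0': s1→{s3}, s4→∅, s5→{s1, s2}, s7→{s1}, s8→{s1, s3, s7}; now {s1, s2, s3, s7}.
Read '0': s1→{s3}, s2→{s1, s2, s7}, s3→{s1, s6, s7}, s7→{s1}; now {s1, s2, s3, s6, s7}.
State s3 is in {s1, s2, s3, s6, s7}.

Yes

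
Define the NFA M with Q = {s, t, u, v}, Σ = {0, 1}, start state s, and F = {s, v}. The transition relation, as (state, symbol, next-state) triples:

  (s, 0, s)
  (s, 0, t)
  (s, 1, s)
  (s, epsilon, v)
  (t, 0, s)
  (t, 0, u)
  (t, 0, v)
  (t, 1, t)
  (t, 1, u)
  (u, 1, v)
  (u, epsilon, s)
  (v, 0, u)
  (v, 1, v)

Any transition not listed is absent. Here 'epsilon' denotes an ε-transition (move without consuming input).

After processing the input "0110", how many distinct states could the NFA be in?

Start: ε-closure({s}) = {s, v}.
Read '0': s→{s, t}, v→{u}; union {s, t, u}; ε-closure = {s, t, u, v}.
Read '1': s→{s}, t→{t, u}, u→{v}, v→{v}; now {s, t, u, v}.
Read '1': s→{s}, t→{t, u}, u→{v}, v→{v}; now {s, t, u, v}.
Read '0': s→{s, t}, t→{s, u, v}, u→∅, v→{u}; now {s, t, u, v}.
That set has 4 states.

4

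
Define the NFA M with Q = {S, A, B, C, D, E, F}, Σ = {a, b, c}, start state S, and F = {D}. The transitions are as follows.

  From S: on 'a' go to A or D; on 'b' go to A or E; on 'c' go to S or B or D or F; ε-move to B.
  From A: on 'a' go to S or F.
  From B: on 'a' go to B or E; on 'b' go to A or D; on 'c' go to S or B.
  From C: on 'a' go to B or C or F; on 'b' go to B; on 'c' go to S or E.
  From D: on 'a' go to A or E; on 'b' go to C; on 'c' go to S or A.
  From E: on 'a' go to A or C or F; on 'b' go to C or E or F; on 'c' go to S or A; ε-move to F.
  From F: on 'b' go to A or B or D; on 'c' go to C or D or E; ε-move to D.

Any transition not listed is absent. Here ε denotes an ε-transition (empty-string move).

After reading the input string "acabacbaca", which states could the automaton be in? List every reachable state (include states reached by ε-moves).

{S, A, B, C, D, E, F}

Start: ε-closure({S}) = {S, B}.
Read 'a': S→{A, D}, B→{B, E}; union {A, B, D, E}; ε-closure = {A, B, D, E, F}.
Read 'c': A→∅, B→{S, B}, D→{S, A}, E→{S, A}, F→{C, D, E}; union {S, A, B, C, D, E}; ε-closure = {S, A, B, C, D, E, F}.
Read 'a': S→{A, D}, A→{S, F}, B→{B, E}, C→{B, C, F}, D→{A, E}, E→{A, C, F}, F→∅; now {S, A, B, C, D, E, F}.
Read 'b': S→{A, E}, A→∅, B→{A, D}, C→{B}, D→{C}, E→{C, E, F}, F→{A, B, D}; now {A, B, C, D, E, F}.
Read 'a': A→{S, F}, B→{B, E}, C→{B, C, F}, D→{A, E}, E→{A, C, F}, F→∅; union {S, A, B, C, E, F}; ε-closure = {S, A, B, C, D, E, F}.
Read 'c': S→{S, B, D, F}, A→∅, B→{S, B}, C→{S, E}, D→{S, A}, E→{S, A}, F→{C, D, E}; now {S, A, B, C, D, E, F}.
Read 'b': S→{A, E}, A→∅, B→{A, D}, C→{B}, D→{C}, E→{C, E, F}, F→{A, B, D}; now {A, B, C, D, E, F}.
Read 'a': A→{S, F}, B→{B, E}, C→{B, C, F}, D→{A, E}, E→{A, C, F}, F→∅; union {S, A, B, C, E, F}; ε-closure = {S, A, B, C, D, E, F}.
Read 'c': S→{S, B, D, F}, A→∅, B→{S, B}, C→{S, E}, D→{S, A}, E→{S, A}, F→{C, D, E}; now {S, A, B, C, D, E, F}.
Read 'a': S→{A, D}, A→{S, F}, B→{B, E}, C→{B, C, F}, D→{A, E}, E→{A, C, F}, F→∅; now {S, A, B, C, D, E, F}.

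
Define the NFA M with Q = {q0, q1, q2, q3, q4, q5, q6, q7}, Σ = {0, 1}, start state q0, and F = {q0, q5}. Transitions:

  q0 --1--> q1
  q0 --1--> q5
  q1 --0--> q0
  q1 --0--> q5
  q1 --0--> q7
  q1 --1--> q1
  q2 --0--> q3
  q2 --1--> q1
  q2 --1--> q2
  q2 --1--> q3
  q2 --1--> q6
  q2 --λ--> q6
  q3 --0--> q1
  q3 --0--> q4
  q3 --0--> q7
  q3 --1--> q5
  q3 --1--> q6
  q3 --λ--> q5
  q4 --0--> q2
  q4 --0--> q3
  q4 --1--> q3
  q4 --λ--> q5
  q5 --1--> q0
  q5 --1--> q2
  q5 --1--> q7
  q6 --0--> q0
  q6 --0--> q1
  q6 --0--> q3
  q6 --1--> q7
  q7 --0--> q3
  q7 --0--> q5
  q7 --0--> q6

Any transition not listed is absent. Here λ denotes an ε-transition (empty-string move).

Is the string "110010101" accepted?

Yes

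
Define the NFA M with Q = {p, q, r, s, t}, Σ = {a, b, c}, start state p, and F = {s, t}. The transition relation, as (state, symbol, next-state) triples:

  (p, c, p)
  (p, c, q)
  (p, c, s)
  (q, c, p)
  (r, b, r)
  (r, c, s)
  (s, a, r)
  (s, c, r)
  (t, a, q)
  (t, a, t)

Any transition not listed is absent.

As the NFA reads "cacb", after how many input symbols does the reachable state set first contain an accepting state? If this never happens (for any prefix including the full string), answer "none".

Start in {p}.
Read 'c': p→{p, q, s}; now {p, q, s}.
None of the earlier sets intersect F, but {p, q, s} does.

1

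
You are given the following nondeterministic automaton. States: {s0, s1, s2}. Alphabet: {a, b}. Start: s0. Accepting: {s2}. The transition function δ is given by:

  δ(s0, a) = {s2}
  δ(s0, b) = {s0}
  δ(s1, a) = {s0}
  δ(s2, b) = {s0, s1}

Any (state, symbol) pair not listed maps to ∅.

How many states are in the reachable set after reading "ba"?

Start in {s0}.
Read 'b': s0→{s0}; now {s0}.
Read 'a': s0→{s2}; now {s2}.
That set has 1 state.

1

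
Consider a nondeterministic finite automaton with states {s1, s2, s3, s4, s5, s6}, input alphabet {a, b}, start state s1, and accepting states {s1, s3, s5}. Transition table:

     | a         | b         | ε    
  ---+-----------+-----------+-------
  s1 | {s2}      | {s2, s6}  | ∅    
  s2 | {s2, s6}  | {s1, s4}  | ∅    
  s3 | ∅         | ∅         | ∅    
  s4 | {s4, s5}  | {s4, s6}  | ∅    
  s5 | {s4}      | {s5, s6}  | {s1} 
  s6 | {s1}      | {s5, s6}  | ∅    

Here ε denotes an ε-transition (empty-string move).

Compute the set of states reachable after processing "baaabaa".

Start in {s1}.
Read 'b': s1→{s2, s6}; now {s2, s6}.
Read 'a': s2→{s2, s6}, s6→{s1}; now {s1, s2, s6}.
Read 'a': s1→{s2}, s2→{s2, s6}, s6→{s1}; now {s1, s2, s6}.
Read 'a': s1→{s2}, s2→{s2, s6}, s6→{s1}; now {s1, s2, s6}.
Read 'b': s1→{s2, s6}, s2→{s1, s4}, s6→{s5, s6}; now {s1, s2, s4, s5, s6}.
Read 'a': s1→{s2}, s2→{s2, s6}, s4→{s4, s5}, s5→{s4}, s6→{s1}; now {s1, s2, s4, s5, s6}.
Read 'a': s1→{s2}, s2→{s2, s6}, s4→{s4, s5}, s5→{s4}, s6→{s1}; now {s1, s2, s4, s5, s6}.

{s1, s2, s4, s5, s6}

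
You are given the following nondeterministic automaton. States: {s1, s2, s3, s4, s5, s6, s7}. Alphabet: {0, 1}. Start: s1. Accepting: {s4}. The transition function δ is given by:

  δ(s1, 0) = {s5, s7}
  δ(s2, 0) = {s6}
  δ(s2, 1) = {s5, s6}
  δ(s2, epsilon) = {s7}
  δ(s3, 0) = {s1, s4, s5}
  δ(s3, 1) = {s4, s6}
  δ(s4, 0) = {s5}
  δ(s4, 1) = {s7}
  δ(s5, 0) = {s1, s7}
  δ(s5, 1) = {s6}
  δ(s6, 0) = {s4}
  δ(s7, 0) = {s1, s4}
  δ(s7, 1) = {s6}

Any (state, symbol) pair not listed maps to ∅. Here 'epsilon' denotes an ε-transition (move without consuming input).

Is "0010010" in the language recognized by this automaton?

Start in {s1}.
Read '0': s1→{s5, s7}; now {s5, s7}.
Read '0': s5→{s1, s7}, s7→{s1, s4}; now {s1, s4, s7}.
Read '1': s1→∅, s4→{s7}, s7→{s6}; now {s6, s7}.
Read '0': s6→{s4}, s7→{s1, s4}; now {s1, s4}.
Read '0': s1→{s5, s7}, s4→{s5}; now {s5, s7}.
Read '1': s5→{s6}, s7→{s6}; now {s6}.
Read '0': s6→{s4}; now {s4}.
The final set {s4} contains the accepting state s4.

Yes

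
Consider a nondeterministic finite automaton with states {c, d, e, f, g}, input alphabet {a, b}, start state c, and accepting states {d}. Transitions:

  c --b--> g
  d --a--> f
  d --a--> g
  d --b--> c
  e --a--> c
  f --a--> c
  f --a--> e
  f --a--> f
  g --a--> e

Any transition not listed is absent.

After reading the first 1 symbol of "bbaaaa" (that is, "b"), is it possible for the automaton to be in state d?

No

Start in {c}.
Read 'b': {c} → {g}.
State d is not in {g}.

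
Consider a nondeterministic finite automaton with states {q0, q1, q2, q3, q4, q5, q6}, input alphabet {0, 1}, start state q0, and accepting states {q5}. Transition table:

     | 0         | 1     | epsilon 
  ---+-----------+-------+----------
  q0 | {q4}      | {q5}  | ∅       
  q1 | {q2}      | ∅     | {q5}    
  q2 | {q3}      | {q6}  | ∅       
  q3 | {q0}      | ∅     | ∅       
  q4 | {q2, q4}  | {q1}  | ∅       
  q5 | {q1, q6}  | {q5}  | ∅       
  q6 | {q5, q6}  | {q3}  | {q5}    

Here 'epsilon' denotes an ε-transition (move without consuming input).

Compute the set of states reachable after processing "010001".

Start in {q0}.
Read '0': {q0} → {q4}.
Read '1': {q4} → {q1, q5}.
Read '0': {q1, q5} → {q1, q2, q5, q6}.
Read '0': {q1, q2, q5, q6} → {q1, q2, q3, q5, q6}.
Read '0': {q1, q2, q3, q5, q6} → {q0, q1, q2, q3, q5, q6}.
Read '1': {q0, q1, q2, q3, q5, q6} → {q3, q5, q6}.

{q3, q5, q6}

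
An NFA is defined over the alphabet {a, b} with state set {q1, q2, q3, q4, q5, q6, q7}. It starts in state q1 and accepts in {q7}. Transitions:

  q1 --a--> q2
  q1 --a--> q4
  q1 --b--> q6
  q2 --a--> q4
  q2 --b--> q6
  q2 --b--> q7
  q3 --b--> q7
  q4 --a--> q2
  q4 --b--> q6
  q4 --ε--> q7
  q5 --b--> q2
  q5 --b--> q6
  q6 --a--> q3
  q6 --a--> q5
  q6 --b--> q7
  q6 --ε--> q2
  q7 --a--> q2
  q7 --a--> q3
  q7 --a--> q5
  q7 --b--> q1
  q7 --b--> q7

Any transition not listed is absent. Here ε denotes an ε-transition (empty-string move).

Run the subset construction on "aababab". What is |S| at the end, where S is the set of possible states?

Start in {q1}.
Read 'a': q1→{q2, q4}; union {q2, q4}; ε-closure = {q2, q4, q7}.
Read 'a': q2→{q4}, q4→{q2}, q7→{q2, q3, q5}; union {q2, q3, q4, q5}; ε-closure = {q2, q3, q4, q5, q7}.
Read 'b': q2→{q6, q7}, q3→{q7}, q4→{q6}, q5→{q2, q6}, q7→{q1, q7}; now {q1, q2, q6, q7}.
Read 'a': q1→{q2, q4}, q2→{q4}, q6→{q3, q5}, q7→{q2, q3, q5}; union {q2, q3, q4, q5}; ε-closure = {q2, q3, q4, q5, q7}.
Read 'b': q2→{q6, q7}, q3→{q7}, q4→{q6}, q5→{q2, q6}, q7→{q1, q7}; now {q1, q2, q6, q7}.
Read 'a': q1→{q2, q4}, q2→{q4}, q6→{q3, q5}, q7→{q2, q3, q5}; union {q2, q3, q4, q5}; ε-closure = {q2, q3, q4, q5, q7}.
Read 'b': q2→{q6, q7}, q3→{q7}, q4→{q6}, q5→{q2, q6}, q7→{q1, q7}; now {q1, q2, q6, q7}.
That set has 4 states.

4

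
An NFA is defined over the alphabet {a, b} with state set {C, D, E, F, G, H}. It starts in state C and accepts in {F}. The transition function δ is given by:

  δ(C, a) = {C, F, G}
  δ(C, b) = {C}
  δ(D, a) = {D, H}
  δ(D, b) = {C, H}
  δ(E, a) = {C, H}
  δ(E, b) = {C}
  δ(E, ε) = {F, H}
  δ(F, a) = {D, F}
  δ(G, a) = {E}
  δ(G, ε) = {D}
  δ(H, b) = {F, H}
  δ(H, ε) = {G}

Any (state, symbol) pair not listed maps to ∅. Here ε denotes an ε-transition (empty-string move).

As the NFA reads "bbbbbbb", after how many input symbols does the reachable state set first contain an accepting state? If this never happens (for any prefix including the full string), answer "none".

none

Start in {C}.
Read 'b': {C} → {C}.
Read 'b': {C} → {C}.
Read 'b': {C} → {C}.
Read 'b': {C} → {C}.
Read 'b': {C} → {C}.
Read 'b': {C} → {C}.
Read 'b': {C} → {C}.
No reachable set along the way intersects F.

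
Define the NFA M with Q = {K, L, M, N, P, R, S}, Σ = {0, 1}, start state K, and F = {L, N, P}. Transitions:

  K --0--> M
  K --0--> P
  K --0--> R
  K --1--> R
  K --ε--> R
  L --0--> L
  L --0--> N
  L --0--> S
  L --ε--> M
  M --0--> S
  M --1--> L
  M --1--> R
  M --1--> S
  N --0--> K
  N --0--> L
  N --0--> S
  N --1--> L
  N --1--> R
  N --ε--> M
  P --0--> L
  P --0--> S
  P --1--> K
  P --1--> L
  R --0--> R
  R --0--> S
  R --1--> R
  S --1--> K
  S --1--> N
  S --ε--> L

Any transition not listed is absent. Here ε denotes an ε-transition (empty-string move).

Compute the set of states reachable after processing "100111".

{K, L, M, N, R, S}

Start: ε-closure({K}) = {K, R}.
Read '1': {K, R} → {R}.
Read '0': {R} → {L, M, R, S}.
Read '0': {L, M, R, S} → {L, M, N, R, S}.
Read '1': {L, M, N, R, S} → {K, L, M, N, R, S}.
Read '1': {K, L, M, N, R, S} → {K, L, M, N, R, S}.
Read '1': {K, L, M, N, R, S} → {K, L, M, N, R, S}.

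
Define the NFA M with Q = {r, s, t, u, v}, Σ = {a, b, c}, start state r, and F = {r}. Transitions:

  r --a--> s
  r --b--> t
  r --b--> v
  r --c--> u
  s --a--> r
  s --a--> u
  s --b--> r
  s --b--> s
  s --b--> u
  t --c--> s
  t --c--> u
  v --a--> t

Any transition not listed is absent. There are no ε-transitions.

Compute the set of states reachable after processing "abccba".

∅

Start in {r}.
Read 'a': {r} → {s}.
Read 'b': {s} → {r, s, u}.
Read 'c': {r, s, u} → {u}.
Read 'c': {u} → ∅.
The set is empty and remains empty for the remaining 2 symbols.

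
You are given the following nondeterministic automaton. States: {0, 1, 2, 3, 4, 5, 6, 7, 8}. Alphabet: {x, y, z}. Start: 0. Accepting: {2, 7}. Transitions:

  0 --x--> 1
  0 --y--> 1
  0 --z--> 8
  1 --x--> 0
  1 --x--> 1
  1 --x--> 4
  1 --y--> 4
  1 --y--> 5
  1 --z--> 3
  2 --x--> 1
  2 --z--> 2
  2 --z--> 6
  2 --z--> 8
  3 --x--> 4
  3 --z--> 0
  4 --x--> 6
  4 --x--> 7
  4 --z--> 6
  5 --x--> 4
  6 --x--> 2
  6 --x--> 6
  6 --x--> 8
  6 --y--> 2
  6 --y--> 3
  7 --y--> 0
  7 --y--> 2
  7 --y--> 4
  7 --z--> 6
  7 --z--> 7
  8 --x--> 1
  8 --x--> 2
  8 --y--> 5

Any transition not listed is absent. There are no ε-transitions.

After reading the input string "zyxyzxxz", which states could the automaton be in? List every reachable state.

∅

Start in {0}.
Read 'z': {0} → {8}.
Read 'y': {8} → {5}.
Read 'x': {5} → {4}.
Read 'y': {4} → ∅.
The set is empty and remains empty for the remaining 4 symbols.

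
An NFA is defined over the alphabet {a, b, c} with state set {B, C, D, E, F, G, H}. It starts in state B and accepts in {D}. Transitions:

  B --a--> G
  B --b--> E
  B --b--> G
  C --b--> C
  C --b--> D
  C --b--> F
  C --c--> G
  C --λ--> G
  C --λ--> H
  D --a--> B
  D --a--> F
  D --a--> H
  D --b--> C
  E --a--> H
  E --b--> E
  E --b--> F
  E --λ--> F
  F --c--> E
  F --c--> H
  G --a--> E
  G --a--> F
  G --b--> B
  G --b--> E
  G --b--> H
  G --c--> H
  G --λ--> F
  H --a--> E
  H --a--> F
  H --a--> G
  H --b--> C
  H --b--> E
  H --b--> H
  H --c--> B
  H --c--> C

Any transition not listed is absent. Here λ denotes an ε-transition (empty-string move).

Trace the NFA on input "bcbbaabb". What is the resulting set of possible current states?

{B, C, D, E, F, G, H}

Start in {B}.
Read 'b': B→{E, G}; union {E, G}; ε-closure = {E, F, G}.
Read 'c': E→∅, F→{E, H}, G→{H}; union {E, H}; ε-closure = {E, F, H}.
Read 'b': E→{E, F}, F→∅, H→{C, E, H}; union {C, E, F, H}; ε-closure = {C, E, F, G, H}.
Read 'b': C→{C, D, F}, E→{E, F}, F→∅, G→{B, E, H}, H→{C, E, H}; union {B, C, D, E, F, H}; ε-closure = {B, C, D, E, F, G, H}.
Read 'a': B→{G}, C→∅, D→{B, F, H}, E→{H}, F→∅, G→{E, F}, H→{E, F, G}; now {B, E, F, G, H}.
Read 'a': B→{G}, E→{H}, F→∅, G→{E, F}, H→{E, F, G}; now {E, F, G, H}.
Read 'b': E→{E, F}, F→∅, G→{B, E, H}, H→{C, E, H}; union {B, C, E, F, H}; ε-closure = {B, C, E, F, G, H}.
Read 'b': B→{E, G}, C→{C, D, F}, E→{E, F}, F→∅, G→{B, E, H}, H→{C, E, H}; now {B, C, D, E, F, G, H}.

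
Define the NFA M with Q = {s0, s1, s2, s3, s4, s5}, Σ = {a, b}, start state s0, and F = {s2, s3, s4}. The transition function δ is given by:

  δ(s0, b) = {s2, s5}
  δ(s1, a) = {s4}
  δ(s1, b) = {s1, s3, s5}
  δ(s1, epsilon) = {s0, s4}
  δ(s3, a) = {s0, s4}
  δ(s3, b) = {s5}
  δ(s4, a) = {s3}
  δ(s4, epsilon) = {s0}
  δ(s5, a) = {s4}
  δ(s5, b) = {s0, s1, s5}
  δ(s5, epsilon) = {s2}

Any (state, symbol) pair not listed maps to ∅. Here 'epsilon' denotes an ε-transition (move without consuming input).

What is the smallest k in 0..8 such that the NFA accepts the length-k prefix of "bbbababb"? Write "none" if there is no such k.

1

Start in {s0}.
Read 'b': {s0} → {s2, s5}.
None of the earlier sets intersect F, but {s2, s5} does.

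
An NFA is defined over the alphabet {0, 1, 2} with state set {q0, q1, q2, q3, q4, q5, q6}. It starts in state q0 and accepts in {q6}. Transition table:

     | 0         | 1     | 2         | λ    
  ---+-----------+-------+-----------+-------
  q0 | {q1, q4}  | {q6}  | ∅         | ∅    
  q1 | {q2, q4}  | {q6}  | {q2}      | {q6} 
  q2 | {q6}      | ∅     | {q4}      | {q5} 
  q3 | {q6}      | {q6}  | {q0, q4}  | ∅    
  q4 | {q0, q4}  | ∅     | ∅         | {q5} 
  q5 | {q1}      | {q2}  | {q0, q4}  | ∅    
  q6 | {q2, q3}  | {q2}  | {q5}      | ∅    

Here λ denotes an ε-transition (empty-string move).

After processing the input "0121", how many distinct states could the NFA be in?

3

Start in {q0}.
Read '0': {q0} → {q1, q4, q5, q6}.
Read '1': {q1, q4, q5, q6} → {q2, q5, q6}.
Read '2': {q2, q5, q6} → {q0, q4, q5}.
Read '1': {q0, q4, q5} → {q2, q5, q6}.
That set has 3 states.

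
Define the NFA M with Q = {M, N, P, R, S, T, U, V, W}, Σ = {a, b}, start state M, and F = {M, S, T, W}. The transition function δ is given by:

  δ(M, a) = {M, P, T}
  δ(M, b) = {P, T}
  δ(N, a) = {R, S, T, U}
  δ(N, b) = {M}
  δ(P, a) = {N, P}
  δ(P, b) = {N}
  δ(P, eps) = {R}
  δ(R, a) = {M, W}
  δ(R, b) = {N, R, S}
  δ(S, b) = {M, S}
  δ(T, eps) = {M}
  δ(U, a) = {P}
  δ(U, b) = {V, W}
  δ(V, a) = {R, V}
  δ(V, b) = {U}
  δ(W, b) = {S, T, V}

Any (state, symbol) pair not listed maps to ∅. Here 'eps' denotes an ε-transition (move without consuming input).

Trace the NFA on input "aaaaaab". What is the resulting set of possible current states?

Start in {M}.
Read 'a': {M} → {M, P, R, T}.
Read 'a': {M, P, R, T} → {M, N, P, R, T, W}.
Read 'a': {M, N, P, R, T, W} → {M, N, P, R, S, T, U, W}.
Read 'a': {M, N, P, R, S, T, U, W} → {M, N, P, R, S, T, U, W}.
Read 'a': {M, N, P, R, S, T, U, W} → {M, N, P, R, S, T, U, W}.
Read 'a': {M, N, P, R, S, T, U, W} → {M, N, P, R, S, T, U, W}.
Read 'b': {M, N, P, R, S, T, U, W} → {M, N, P, R, S, T, V, W}.

{M, N, P, R, S, T, V, W}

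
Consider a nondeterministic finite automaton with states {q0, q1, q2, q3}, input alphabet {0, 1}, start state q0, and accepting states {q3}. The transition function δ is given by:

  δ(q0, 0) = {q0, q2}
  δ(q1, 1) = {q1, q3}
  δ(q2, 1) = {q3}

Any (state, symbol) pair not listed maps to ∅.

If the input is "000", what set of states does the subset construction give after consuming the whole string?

{q0, q2}

Start in {q0}.
Read '0': {q0} → {q0, q2}.
Read '0': {q0, q2} → {q0, q2}.
Read '0': {q0, q2} → {q0, q2}.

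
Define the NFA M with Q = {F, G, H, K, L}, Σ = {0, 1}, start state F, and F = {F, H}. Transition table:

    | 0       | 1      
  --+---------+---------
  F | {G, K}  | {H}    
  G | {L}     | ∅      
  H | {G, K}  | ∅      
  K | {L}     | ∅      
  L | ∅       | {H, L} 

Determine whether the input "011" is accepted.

No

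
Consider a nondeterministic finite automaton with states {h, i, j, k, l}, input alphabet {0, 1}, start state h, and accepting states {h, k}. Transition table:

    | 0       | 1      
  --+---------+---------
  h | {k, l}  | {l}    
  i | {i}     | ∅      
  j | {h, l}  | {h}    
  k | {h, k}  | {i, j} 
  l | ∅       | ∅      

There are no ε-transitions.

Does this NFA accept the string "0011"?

Yes

Start in {h}.
Read '0': h→{k, l}; now {k, l}.
Read '0': k→{h, k}, l→∅; now {h, k}.
Read '1': h→{l}, k→{i, j}; now {i, j, l}.
Read '1': i→∅, j→{h}, l→∅; now {h}.
The final set {h} contains the accepting state h.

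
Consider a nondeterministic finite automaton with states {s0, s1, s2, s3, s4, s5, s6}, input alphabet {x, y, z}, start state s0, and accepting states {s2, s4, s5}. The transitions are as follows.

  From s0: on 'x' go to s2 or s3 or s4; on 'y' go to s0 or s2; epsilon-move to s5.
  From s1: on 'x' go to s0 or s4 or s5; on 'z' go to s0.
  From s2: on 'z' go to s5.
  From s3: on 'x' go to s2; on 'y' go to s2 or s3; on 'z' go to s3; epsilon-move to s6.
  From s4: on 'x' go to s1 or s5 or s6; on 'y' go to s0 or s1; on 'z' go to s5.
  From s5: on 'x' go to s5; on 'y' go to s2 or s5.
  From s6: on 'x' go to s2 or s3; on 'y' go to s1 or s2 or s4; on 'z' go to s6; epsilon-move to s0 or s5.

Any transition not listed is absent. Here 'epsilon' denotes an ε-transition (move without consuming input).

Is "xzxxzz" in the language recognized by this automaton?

Yes

Start: ε-closure({s0}) = {s0, s5}.
Read 'x': s0→{s2, s3, s4}, s5→{s5}; union {s2, s3, s4, s5}; ε-closure = {s0, s2, s3, s4, s5, s6}.
Read 'z': s0→∅, s2→{s5}, s3→{s3}, s4→{s5}, s5→∅, s6→{s6}; union {s3, s5, s6}; ε-closure = {s0, s3, s5, s6}.
Read 'x': s0→{s2, s3, s4}, s3→{s2}, s5→{s5}, s6→{s2, s3}; union {s2, s3, s4, s5}; ε-closure = {s0, s2, s3, s4, s5, s6}.
Read 'x': s0→{s2, s3, s4}, s2→∅, s3→{s2}, s4→{s1, s5, s6}, s5→{s5}, s6→{s2, s3}; union {s1, s2, s3, s4, s5, s6}; ε-closure = {s0, s1, s2, s3, s4, s5, s6}.
Read 'z': s0→∅, s1→{s0}, s2→{s5}, s3→{s3}, s4→{s5}, s5→∅, s6→{s6}; now {s0, s3, s5, s6}.
Read 'z': s0→∅, s3→{s3}, s5→∅, s6→{s6}; union {s3, s6}; ε-closure = {s0, s3, s5, s6}.
The final set {s0, s3, s5, s6} contains the accepting state s5.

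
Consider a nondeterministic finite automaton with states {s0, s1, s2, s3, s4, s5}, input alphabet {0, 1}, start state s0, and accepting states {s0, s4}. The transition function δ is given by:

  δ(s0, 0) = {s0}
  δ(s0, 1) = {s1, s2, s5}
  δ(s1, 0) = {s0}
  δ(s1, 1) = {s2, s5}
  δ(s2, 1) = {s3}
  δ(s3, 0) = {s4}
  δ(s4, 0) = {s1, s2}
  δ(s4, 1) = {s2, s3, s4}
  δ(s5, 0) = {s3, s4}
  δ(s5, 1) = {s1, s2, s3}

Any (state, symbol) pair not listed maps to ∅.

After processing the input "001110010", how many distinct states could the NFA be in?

Start in {s0}.
Read '0': s0→{s0}; now {s0}.
Read '0': s0→{s0}; now {s0}.
Read '1': s0→{s1, s2, s5}; now {s1, s2, s5}.
Read '1': s1→{s2, s5}, s2→{s3}, s5→{s1, s2, s3}; now {s1, s2, s3, s5}.
Read '1': s1→{s2, s5}, s2→{s3}, s3→∅, s5→{s1, s2, s3}; now {s1, s2, s3, s5}.
Read '0': s1→{s0}, s2→∅, s3→{s4}, s5→{s3, s4}; now {s0, s3, s4}.
Read '0': s0→{s0}, s3→{s4}, s4→{s1, s2}; now {s0, s1, s2, s4}.
Read '1': s0→{s1, s2, s5}, s1→{s2, s5}, s2→{s3}, s4→{s2, s3, s4}; now {s1, s2, s3, s4, s5}.
Read '0': s1→{s0}, s2→∅, s3→{s4}, s4→{s1, s2}, s5→{s3, s4}; now {s0, s1, s2, s3, s4}.
That set has 5 states.

5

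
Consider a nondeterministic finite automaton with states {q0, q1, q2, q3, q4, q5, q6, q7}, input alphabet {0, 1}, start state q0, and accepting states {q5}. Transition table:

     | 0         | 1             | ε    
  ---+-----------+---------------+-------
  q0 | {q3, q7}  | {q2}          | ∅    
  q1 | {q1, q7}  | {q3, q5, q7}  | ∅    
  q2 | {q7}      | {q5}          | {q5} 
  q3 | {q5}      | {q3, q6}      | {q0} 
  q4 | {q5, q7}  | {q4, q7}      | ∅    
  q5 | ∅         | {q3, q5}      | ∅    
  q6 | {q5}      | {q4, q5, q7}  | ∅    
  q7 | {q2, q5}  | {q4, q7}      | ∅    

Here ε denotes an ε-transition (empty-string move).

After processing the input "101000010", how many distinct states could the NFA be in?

5

Start in {q0}.
Read '1': {q0} → {q2, q5}.
Read '0': {q2, q5} → {q7}.
Read '1': {q7} → {q4, q7}.
Read '0': {q4, q7} → {q2, q5, q7}.
Read '0': {q2, q5, q7} → {q2, q5, q7}.
Read '0': {q2, q5, q7} → {q2, q5, q7}.
Read '0': {q2, q5, q7} → {q2, q5, q7}.
Read '1': {q2, q5, q7} → {q0, q3, q4, q5, q7}.
Read '0': {q0, q3, q4, q5, q7} → {q0, q2, q3, q5, q7}.
That set has 5 states.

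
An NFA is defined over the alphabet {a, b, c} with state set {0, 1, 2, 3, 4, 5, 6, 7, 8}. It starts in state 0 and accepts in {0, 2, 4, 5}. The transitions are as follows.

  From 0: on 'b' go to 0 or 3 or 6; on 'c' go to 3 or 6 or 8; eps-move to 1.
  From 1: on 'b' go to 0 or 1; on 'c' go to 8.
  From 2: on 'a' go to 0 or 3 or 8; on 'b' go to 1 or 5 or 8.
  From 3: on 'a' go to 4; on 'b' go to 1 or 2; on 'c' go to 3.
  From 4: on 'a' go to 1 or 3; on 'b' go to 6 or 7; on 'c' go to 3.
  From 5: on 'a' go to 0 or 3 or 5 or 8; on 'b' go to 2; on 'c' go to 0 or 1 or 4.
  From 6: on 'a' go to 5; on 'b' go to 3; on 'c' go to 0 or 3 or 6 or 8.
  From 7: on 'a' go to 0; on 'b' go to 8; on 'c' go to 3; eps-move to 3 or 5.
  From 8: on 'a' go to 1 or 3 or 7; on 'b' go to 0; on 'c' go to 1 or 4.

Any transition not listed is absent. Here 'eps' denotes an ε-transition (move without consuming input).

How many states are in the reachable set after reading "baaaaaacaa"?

Start: ε-closure({0}) = {0, 1}.
Read 'b': 0→{0, 3, 6}, 1→{0, 1}; now {0, 1, 3, 6}.
Read 'a': 0→∅, 1→∅, 3→{4}, 6→{5}; now {4, 5}.
Read 'a': 4→{1, 3}, 5→{0, 3, 5, 8}; now {0, 1, 3, 5, 8}.
Read 'a': 0→∅, 1→∅, 3→{4}, 5→{0, 3, 5, 8}, 8→{1, 3, 7}; now {0, 1, 3, 4, 5, 7, 8}.
Read 'a': 0→∅, 1→∅, 3→{4}, 4→{1, 3}, 5→{0, 3, 5, 8}, 7→{0}, 8→{1, 3, 7}; now {0, 1, 3, 4, 5, 7, 8}.
Read 'a': 0→∅, 1→∅, 3→{4}, 4→{1, 3}, 5→{0, 3, 5, 8}, 7→{0}, 8→{1, 3, 7}; now {0, 1, 3, 4, 5, 7, 8}.
Read 'a': 0→∅, 1→∅, 3→{4}, 4→{1, 3}, 5→{0, 3, 5, 8}, 7→{0}, 8→{1, 3, 7}; now {0, 1, 3, 4, 5, 7, 8}.
Read 'c': 0→{3, 6, 8}, 1→{8}, 3→{3}, 4→{3}, 5→{0, 1, 4}, 7→{3}, 8→{1, 4}; now {0, 1, 3, 4, 6, 8}.
Read 'a': 0→∅, 1→∅, 3→{4}, 4→{1, 3}, 6→{5}, 8→{1, 3, 7}; now {1, 3, 4, 5, 7}.
Read 'a': 1→∅, 3→{4}, 4→{1, 3}, 5→{0, 3, 5, 8}, 7→{0}; now {0, 1, 3, 4, 5, 8}.
That set has 6 states.

6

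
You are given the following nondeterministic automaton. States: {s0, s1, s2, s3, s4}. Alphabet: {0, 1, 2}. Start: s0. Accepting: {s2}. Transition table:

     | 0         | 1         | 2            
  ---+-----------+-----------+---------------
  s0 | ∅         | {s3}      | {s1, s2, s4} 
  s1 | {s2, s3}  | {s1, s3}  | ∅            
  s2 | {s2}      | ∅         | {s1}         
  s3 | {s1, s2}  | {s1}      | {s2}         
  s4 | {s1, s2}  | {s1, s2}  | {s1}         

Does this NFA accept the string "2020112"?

Start in {s0}.
Read '2': s0→{s1, s2, s4}; now {s1, s2, s4}.
Read '0': s1→{s2, s3}, s2→{s2}, s4→{s1, s2}; now {s1, s2, s3}.
Read '2': s1→∅, s2→{s1}, s3→{s2}; now {s1, s2}.
Read '0': s1→{s2, s3}, s2→{s2}; now {s2, s3}.
Read '1': s2→∅, s3→{s1}; now {s1}.
Read '1': s1→{s1, s3}; now {s1, s3}.
Read '2': s1→∅, s3→{s2}; now {s2}.
The final set {s2} contains the accepting state s2.

Yes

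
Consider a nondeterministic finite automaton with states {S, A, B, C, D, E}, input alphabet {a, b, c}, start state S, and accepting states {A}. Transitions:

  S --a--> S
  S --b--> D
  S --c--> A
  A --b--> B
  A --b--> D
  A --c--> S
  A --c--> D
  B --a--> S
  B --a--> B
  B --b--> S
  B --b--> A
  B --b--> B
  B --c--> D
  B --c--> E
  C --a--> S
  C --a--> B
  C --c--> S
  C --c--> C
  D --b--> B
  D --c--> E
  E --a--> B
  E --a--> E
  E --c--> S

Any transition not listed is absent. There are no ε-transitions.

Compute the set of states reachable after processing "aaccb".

{B, D}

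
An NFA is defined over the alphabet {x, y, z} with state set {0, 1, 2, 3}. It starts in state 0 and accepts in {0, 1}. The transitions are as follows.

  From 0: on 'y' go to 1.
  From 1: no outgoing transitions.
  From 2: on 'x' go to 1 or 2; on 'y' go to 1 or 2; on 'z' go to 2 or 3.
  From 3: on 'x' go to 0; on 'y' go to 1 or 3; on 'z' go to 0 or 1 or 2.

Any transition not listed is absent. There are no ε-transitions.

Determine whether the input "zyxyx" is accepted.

No

Start in {0}.
Read 'z': 0→∅; now ∅.
The set is empty and remains empty for the remaining 4 symbols.
The final set ∅ contains no accepting state.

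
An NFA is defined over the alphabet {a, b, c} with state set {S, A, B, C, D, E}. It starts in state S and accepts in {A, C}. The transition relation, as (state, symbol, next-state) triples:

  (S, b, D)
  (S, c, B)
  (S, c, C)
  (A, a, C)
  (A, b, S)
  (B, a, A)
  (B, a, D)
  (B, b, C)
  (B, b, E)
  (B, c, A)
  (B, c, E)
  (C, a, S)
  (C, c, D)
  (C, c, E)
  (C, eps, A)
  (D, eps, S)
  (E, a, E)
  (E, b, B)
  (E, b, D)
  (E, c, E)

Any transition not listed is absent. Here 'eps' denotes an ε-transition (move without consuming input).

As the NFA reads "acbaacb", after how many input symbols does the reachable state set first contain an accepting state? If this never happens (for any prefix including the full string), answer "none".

Start in {S}.
Read 'a': S→∅; now ∅.
The set is empty and remains empty for the remaining 6 symbols.
No reachable set along the way intersects F.

none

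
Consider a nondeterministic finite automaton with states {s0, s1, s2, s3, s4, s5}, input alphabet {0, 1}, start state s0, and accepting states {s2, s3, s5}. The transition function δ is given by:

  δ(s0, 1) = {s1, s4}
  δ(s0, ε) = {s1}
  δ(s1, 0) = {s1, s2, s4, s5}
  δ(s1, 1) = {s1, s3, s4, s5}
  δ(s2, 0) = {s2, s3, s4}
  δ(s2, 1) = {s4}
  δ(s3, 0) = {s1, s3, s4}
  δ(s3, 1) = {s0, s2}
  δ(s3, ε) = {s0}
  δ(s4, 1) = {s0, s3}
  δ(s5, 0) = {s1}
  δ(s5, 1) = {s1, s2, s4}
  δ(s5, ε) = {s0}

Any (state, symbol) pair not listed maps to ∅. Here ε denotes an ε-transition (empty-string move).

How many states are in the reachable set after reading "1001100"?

6

Start: ε-closure({s0}) = {s0, s1}.
Read '1': s0→{s1, s4}, s1→{s1, s3, s4, s5}; union {s1, s3, s4, s5}; ε-closure = {s0, s1, s3, s4, s5}.
Read '0': s0→∅, s1→{s1, s2, s4, s5}, s3→{s1, s3, s4}, s4→∅, s5→{s1}; union {s1, s2, s3, s4, s5}; ε-closure = {s0, s1, s2, s3, s4, s5}.
Read '0': s0→∅, s1→{s1, s2, s4, s5}, s2→{s2, s3, s4}, s3→{s1, s3, s4}, s4→∅, s5→{s1}; union {s1, s2, s3, s4, s5}; ε-closure = {s0, s1, s2, s3, s4, s5}.
Read '1': s0→{s1, s4}, s1→{s1, s3, s4, s5}, s2→{s4}, s3→{s0, s2}, s4→{s0, s3}, s5→{s1, s2, s4}; now {s0, s1, s2, s3, s4, s5}.
Read '1': s0→{s1, s4}, s1→{s1, s3, s4, s5}, s2→{s4}, s3→{s0, s2}, s4→{s0, s3}, s5→{s1, s2, s4}; now {s0, s1, s2, s3, s4, s5}.
Read '0': s0→∅, s1→{s1, s2, s4, s5}, s2→{s2, s3, s4}, s3→{s1, s3, s4}, s4→∅, s5→{s1}; union {s1, s2, s3, s4, s5}; ε-closure = {s0, s1, s2, s3, s4, s5}.
Read '0': s0→∅, s1→{s1, s2, s4, s5}, s2→{s2, s3, s4}, s3→{s1, s3, s4}, s4→∅, s5→{s1}; union {s1, s2, s3, s4, s5}; ε-closure = {s0, s1, s2, s3, s4, s5}.
That set has 6 states.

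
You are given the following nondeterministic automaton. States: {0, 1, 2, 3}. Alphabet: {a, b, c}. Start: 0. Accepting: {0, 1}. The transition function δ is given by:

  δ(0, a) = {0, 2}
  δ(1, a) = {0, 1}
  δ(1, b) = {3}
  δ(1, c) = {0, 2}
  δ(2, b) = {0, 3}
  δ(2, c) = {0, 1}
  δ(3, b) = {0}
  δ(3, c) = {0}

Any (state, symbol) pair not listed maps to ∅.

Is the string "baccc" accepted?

Start in {0}.
Read 'b': 0→∅; now ∅.
The set is empty and remains empty for the remaining 4 symbols.
The final set ∅ contains no accepting state.

No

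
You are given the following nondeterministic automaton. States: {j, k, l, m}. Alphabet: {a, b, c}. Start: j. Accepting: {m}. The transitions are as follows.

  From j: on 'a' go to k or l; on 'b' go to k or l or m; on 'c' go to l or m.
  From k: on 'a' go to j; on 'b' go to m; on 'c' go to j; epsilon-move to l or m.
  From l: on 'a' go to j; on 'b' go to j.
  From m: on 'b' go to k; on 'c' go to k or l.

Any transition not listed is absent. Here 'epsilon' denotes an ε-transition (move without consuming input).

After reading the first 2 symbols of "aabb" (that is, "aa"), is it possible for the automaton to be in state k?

Start in {j}.
Read 'a': {j} → {k, l, m}.
Read 'a': {k, l, m} → {j}.
State k is not in {j}.

No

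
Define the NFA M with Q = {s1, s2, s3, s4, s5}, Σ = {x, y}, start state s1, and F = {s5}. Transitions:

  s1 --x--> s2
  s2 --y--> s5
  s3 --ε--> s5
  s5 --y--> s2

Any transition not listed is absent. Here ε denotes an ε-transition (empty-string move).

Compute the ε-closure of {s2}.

{s2}

Begin with {s2}.
No ε-moves leave this set, so the closure equals the set itself.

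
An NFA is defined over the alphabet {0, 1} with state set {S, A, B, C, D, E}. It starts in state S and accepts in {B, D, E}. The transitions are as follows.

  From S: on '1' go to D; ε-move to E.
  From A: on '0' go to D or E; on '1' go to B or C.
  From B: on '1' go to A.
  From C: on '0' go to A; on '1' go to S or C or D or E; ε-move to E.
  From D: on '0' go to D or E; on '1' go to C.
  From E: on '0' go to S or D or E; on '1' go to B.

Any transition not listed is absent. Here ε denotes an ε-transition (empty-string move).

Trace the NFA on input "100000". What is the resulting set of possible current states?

Start: ε-closure({S}) = {S, E}.
Read '1': S→{D}, E→{B}; now {B, D}.
Read '0': B→∅, D→{D, E}; now {D, E}.
Read '0': D→{D, E}, E→{S, D, E}; now {S, D, E}.
Read '0': S→∅, D→{D, E}, E→{S, D, E}; now {S, D, E}.
Read '0': S→∅, D→{D, E}, E→{S, D, E}; now {S, D, E}.
Read '0': S→∅, D→{D, E}, E→{S, D, E}; now {S, D, E}.

{S, D, E}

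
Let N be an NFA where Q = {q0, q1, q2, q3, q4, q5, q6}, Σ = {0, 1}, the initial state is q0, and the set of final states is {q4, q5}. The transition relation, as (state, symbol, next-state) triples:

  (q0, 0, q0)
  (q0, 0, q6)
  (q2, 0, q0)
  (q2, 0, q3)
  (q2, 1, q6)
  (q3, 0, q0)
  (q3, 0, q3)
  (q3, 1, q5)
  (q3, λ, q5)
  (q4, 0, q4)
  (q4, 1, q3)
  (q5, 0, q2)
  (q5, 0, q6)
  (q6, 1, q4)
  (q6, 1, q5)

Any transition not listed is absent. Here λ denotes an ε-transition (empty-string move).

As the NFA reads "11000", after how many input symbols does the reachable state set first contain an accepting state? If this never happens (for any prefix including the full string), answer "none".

none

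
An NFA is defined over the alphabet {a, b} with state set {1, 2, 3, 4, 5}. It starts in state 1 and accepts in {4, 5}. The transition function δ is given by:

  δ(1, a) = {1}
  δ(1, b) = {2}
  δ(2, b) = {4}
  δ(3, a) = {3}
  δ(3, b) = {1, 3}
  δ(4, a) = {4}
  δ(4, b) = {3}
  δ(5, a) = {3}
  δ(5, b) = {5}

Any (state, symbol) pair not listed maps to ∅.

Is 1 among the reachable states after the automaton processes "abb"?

No

Start in {1}.
Read 'a': {1} → {1}.
Read 'b': {1} → {2}.
Read 'b': {2} → {4}.
State 1 is not in {4}.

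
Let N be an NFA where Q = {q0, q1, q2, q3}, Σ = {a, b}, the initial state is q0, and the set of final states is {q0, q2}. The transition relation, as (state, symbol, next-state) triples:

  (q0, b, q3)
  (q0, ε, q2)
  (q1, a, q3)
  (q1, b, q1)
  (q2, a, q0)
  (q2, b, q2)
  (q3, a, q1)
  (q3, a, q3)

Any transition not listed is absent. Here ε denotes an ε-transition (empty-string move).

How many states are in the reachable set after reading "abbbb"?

Start: ε-closure({q0}) = {q0, q2}.
Read 'a': {q0, q2} → {q0, q2}.
Read 'b': {q0, q2} → {q2, q3}.
Read 'b': {q2, q3} → {q2}.
Read 'b': {q2} → {q2}.
Read 'b': {q2} → {q2}.
That set has 1 state.

1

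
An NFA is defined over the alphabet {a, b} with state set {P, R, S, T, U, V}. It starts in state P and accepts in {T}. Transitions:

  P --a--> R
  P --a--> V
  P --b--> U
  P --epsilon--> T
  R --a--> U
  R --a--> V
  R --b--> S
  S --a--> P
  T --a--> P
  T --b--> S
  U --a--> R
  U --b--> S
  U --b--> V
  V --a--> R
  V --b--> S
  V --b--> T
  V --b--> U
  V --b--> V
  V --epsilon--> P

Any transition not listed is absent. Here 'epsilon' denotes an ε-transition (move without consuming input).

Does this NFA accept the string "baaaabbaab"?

Start: ε-closure({P}) = {P, T}.
Read 'b': P→{U}, T→{S}; now {S, U}.
Read 'a': S→{P}, U→{R}; union {P, R}; ε-closure = {P, R, T}.
Read 'a': P→{R, V}, R→{U, V}, T→{P}; union {P, R, U, V}; ε-closure = {P, R, T, U, V}.
Read 'a': P→{R, V}, R→{U, V}, T→{P}, U→{R}, V→{R}; union {P, R, U, V}; ε-closure = {P, R, T, U, V}.
Read 'a': P→{R, V}, R→{U, V}, T→{P}, U→{R}, V→{R}; union {P, R, U, V}; ε-closure = {P, R, T, U, V}.
Read 'b': P→{U}, R→{S}, T→{S}, U→{S, V}, V→{S, T, U, V}; union {S, T, U, V}; ε-closure = {P, S, T, U, V}.
Read 'b': P→{U}, S→∅, T→{S}, U→{S, V}, V→{S, T, U, V}; union {S, T, U, V}; ε-closure = {P, S, T, U, V}.
Read 'a': P→{R, V}, S→{P}, T→{P}, U→{R}, V→{R}; union {P, R, V}; ε-closure = {P, R, T, V}.
Read 'a': P→{R, V}, R→{U, V}, T→{P}, V→{R}; union {P, R, U, V}; ε-closure = {P, R, T, U, V}.
Read 'b': P→{U}, R→{S}, T→{S}, U→{S, V}, V→{S, T, U, V}; union {S, T, U, V}; ε-closure = {P, S, T, U, V}.
The final set {P, S, T, U, V} contains the accepting state T.

Yes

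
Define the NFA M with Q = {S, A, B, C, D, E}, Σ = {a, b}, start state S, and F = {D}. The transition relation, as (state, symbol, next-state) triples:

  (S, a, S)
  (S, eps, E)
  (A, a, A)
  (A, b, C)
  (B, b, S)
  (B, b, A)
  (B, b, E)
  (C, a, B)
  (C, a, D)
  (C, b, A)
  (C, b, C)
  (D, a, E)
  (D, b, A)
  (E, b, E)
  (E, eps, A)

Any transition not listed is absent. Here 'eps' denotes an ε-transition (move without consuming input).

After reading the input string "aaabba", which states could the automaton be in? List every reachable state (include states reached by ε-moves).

{A, B, D}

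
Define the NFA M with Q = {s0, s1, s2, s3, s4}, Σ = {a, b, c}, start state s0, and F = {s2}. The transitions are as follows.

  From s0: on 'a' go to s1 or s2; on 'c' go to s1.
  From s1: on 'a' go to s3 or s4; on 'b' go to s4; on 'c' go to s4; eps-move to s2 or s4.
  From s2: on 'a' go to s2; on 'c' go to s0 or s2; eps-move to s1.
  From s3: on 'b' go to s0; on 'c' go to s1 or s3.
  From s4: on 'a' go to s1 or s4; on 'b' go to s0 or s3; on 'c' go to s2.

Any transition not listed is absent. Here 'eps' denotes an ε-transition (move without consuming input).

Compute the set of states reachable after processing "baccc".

∅

Start in {s0}.
Read 'b': s0→∅; now ∅.
The set is empty and remains empty for the remaining 4 symbols.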